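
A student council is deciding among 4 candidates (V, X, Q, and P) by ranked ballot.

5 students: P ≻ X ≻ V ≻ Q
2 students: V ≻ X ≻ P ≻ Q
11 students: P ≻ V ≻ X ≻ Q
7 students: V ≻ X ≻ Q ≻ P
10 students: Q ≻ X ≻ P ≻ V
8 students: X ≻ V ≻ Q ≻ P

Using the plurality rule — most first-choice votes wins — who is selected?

First-place vote totals:
  V: 9
  X: 8
  Q: 10
  P: 16
P has the most first-place votes.

P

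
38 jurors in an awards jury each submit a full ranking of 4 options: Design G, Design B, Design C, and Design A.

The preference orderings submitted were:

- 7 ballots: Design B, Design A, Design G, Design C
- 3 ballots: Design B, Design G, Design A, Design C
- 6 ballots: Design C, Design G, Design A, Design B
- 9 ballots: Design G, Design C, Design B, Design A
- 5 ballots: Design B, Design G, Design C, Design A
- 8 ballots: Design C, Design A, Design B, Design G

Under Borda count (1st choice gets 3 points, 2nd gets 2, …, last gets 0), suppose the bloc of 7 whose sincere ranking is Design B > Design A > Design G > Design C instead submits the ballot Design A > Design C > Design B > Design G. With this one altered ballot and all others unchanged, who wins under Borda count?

Borda totals with the altered ballot: Design G 55, Design B 48, Design C 79, Design A 46.
The winner is unchanged: still Design C.

Design C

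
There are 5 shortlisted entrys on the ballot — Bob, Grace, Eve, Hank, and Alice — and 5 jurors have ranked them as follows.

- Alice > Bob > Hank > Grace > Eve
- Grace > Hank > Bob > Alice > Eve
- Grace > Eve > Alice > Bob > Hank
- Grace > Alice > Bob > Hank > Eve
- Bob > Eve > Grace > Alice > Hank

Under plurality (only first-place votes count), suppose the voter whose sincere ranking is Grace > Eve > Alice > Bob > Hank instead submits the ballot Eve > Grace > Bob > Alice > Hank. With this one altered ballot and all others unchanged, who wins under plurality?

Grace

First-place totals with the altered ballot: Bob 1, Grace 2, Eve 1, Hank 0, Alice 1.
The winner is unchanged: still Grace.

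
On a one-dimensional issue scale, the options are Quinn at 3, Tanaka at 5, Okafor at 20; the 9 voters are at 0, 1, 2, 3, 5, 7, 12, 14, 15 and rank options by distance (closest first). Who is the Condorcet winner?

Tanaka

With single-peaked preferences on a line, the Condorcet winner is the candidate closest to the median voter.
The median voter (position 5) is closest to Tanaka at 5.
Check: Tanaka vs Quinn — voters closer to Tanaka: 5 of 9.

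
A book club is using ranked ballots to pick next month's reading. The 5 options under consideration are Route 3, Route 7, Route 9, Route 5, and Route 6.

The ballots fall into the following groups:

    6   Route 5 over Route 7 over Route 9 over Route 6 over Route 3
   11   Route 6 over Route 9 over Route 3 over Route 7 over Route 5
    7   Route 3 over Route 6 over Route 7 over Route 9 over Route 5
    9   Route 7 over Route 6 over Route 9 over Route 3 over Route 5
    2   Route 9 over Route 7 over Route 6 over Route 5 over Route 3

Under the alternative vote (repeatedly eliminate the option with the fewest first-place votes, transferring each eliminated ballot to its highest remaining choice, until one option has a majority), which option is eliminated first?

Round 1: Route 6 11, Route 7 9, Route 3 7, Route 5 6, Route 9 2. Route 9 has the fewest and is eliminated.
Round 2: Route 7 11, Route 6 11, Route 3 7, Route 5 6. Route 5 has the fewest and is eliminated.
Round 3: Route 7 17, Route 6 11, Route 3 7. Route 3 has the fewest and is eliminated.
Round 4: Route 6 18, Route 7 17. Route 6 has a majority.

Route 9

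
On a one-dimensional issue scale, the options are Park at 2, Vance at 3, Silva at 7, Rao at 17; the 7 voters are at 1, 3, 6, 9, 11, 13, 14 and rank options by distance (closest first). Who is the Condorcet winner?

Silva

With single-peaked preferences on a line, the Condorcet winner is the candidate closest to the median voter.
The median voter (position 9) is closest to Silva at 7.
Check: Silva vs Park — voters closer to Silva: 5 of 7.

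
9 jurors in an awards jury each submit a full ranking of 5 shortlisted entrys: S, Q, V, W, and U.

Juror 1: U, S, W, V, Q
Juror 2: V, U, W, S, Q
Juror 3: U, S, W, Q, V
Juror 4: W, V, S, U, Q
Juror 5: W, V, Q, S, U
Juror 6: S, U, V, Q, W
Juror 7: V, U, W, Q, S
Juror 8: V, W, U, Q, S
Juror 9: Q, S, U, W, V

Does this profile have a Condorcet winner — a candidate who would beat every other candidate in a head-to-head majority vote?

Head-to-head results (9 voters total):
S vs Q: S wins 5–4.
S vs V: V wins 5–4.
S vs W: W wins 5–4.
S vs U: U wins 5–4.
Q vs V: V wins 7–2.
Q vs W: W wins 7–2.
Q vs U: U wins 7–2.
V vs W: W wins 5–4.
V vs U: V wins 5–4.
W vs U: U wins 6–3.
No candidate beats all others: V beats U beats W beats V, a majority cycle.

No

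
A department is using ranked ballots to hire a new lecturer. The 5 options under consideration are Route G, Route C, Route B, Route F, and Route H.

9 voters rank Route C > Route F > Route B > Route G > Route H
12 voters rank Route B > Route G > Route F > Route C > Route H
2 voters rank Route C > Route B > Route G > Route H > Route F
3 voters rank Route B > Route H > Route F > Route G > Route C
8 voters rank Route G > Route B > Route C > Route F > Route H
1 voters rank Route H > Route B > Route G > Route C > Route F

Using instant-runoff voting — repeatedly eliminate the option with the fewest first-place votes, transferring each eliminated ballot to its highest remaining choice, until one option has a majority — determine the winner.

Route B

Round 1: Route B 15, Route C 11, Route G 8, Route H 1, Route F 0. Route F has the fewest and is eliminated.
Round 2: Route B 15, Route C 11, Route G 8, Route H 1. Route H has the fewest and is eliminated.
Round 3: Route B 16, Route C 11, Route G 8. Route G has the fewest and is eliminated.
Round 4: Route B 24, Route C 11. Route B has a majority.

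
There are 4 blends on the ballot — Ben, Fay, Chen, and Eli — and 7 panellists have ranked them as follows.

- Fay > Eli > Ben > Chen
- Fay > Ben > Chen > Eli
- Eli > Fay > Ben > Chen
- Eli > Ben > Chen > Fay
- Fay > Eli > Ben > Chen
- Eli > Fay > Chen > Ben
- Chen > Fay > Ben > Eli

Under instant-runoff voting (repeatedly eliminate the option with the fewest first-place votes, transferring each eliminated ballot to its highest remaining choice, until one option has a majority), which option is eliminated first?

Round 1: Fay 3, Eli 3, Chen 1, Ben 0. Ben has the fewest and is eliminated.
Round 2: Fay 3, Eli 3, Chen 1. Chen has the fewest and is eliminated.
Round 3: Fay 4, Eli 3. Fay has a majority.

Ben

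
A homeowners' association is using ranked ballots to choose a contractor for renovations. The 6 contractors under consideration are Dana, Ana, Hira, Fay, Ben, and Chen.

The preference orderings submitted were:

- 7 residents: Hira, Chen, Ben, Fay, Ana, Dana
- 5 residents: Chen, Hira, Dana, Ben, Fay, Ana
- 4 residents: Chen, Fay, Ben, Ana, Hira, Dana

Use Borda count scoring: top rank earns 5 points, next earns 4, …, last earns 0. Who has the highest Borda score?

Chen

Borda scores:
  Dana: 7·0 + 5·3 + 4·0 = 15
  Ana: 7·1 + 5·0 + 4·2 = 15
  Hira: 7·5 + 5·4 + 4·1 = 59
  Fay: 7·2 + 5·1 + 4·4 = 35
  Ben: 7·3 + 5·2 + 4·3 = 43
  Chen: 7·4 + 5·5 + 4·5 = 73
Chen has the highest total.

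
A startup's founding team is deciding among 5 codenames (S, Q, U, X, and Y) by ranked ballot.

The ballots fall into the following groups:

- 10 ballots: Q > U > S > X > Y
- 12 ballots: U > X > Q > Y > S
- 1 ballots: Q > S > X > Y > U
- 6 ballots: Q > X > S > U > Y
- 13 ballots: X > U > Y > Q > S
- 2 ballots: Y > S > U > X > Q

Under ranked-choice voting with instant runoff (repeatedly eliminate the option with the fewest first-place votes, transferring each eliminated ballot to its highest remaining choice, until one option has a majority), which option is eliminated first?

Round 1: Q 17, X 13, U 12, Y 2, S 0. S has the fewest and is eliminated.
Round 2: Q 17, X 13, U 12, Y 2. Y has the fewest and is eliminated.
Round 3: Q 17, U 14, X 13. X has the fewest and is eliminated.
Round 4: U 27, Q 17. U has a majority.

S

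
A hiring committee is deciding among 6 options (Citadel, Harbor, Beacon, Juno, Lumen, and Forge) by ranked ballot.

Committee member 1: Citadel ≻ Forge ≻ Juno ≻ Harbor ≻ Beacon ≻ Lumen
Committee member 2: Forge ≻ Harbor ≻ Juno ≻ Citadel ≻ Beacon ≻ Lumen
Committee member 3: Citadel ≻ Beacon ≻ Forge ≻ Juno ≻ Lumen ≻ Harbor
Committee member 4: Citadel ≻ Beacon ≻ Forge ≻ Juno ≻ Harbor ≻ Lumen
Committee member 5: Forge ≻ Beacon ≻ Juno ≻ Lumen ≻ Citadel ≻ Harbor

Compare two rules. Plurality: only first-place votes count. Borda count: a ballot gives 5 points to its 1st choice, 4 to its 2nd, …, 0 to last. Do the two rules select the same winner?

No

Plurality first-place counts: Citadel 3, Harbor 0, Beacon 0, Juno 0, Lumen 0, Forge 2 → Citadel.
Borda totals: Citadel 18, Harbor 7, Beacon 14, Juno 13, Lumen 3, Forge 20 → Forge.
The two rules disagree: plurality picks Citadel, Borda picks Forge.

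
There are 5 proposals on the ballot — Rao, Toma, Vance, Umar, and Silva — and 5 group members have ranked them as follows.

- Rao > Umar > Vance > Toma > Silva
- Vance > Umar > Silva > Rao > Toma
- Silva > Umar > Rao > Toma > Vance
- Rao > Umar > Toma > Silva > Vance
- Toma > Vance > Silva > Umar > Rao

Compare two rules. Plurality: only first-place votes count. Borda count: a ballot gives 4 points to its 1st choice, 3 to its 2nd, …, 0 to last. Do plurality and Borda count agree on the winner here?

No

Plurality first-place counts: Rao 2, Toma 1, Vance 1, Umar 0, Silva 1 → Rao.
Borda totals: Rao 11, Toma 8, Vance 9, Umar 13, Silva 9 → Umar.
The two rules disagree: plurality picks Rao, Borda picks Umar.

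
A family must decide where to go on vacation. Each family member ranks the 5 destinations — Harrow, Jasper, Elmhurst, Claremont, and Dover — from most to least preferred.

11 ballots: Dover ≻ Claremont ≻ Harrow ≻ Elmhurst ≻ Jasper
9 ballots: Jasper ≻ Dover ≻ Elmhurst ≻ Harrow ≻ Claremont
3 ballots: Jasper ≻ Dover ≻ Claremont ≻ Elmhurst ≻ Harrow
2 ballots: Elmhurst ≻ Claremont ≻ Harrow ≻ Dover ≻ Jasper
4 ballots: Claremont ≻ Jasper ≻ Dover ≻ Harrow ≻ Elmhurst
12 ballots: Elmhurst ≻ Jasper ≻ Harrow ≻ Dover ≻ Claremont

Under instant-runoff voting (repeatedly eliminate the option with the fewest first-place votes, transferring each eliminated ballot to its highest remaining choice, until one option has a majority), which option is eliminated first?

Round 1: Elmhurst 14, Jasper 12, Dover 11, Claremont 4, Harrow 0. Harrow has the fewest and is eliminated.
Round 2: Elmhurst 14, Jasper 12, Dover 11, Claremont 4. Claremont has the fewest and is eliminated.
Round 3: Jasper 16, Elmhurst 14, Dover 11. Dover has the fewest and is eliminated.
Round 4: Elmhurst 25, Jasper 16. Elmhurst has a majority.

Harrow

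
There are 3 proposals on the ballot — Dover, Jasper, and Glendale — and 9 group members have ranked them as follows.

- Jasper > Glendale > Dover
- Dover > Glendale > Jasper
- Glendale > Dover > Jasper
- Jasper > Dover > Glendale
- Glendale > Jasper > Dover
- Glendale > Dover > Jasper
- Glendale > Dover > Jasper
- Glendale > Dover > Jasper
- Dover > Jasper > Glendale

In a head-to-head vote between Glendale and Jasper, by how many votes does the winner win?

Ballots ranking Glendale above Jasper: 6.
Ballots ranking Jasper above Glendale: 3.
Glendale wins 6–3, a margin of 3.

3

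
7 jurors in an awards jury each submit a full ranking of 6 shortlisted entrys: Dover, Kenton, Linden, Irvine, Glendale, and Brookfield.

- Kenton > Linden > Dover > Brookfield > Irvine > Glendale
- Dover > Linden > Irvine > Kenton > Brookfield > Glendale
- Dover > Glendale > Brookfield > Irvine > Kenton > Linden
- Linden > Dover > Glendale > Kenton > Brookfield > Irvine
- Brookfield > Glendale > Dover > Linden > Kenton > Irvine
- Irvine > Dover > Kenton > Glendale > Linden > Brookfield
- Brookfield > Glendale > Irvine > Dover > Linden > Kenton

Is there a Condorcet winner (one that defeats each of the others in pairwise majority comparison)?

Head-to-head results (7 voters total):
Dover vs Kenton: Dover wins 6–1.
Dover vs Linden: Dover wins 5–2.
Dover vs Irvine: Dover wins 5–2.
Dover vs Glendale: Dover wins 5–2.
Dover vs Brookfield: Dover wins 5–2.
Kenton vs Linden: Linden wins 4–3.
Kenton vs Irvine: Irvine wins 4–3.
Kenton vs Glendale: Glendale wins 4–3.
Kenton vs Brookfield: Kenton wins 4–3.
Linden vs Irvine: Linden wins 4–3.
Linden vs Glendale: Glendale wins 4–3.
Linden vs Brookfield: Linden wins 4–3.
Irvine vs Glendale: Glendale wins 4–3.
Irvine vs Brookfield: Brookfield wins 5–2.
Glendale vs Brookfield: Brookfield wins 4–3.
Dover beats each rival — Kenton (6–1), Linden (5–2), Irvine (5–2), Glendale (5–2), Brookfield (5–2) — so Dover is the Condorcet winner.

Yes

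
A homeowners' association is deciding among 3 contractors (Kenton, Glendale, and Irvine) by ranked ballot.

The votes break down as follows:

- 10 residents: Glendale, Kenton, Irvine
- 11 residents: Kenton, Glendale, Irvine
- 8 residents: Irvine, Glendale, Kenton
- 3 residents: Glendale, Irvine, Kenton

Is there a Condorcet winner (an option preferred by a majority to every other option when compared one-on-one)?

Head-to-head results (32 voters total):
Kenton vs Glendale: Glendale wins 21–11.
Kenton vs Irvine: Kenton wins 21–11.
Glendale vs Irvine: Glendale wins 24–8.
Glendale beats each rival — Kenton (21–11), Irvine (24–8) — so Glendale is the Condorcet winner.

Yes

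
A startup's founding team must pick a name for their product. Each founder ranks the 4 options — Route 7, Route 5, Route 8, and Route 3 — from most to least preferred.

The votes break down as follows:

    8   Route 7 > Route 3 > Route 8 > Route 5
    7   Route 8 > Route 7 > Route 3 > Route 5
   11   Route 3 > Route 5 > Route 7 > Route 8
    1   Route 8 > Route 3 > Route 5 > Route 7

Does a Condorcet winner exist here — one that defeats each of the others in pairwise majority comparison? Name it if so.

Head-to-head results (27 voters total):
Route 7 vs Route 5: Route 7 wins 15–12.
Route 7 vs Route 8: Route 7 wins 19–8.
Route 7 vs Route 3: Route 7 wins 15–12.
Route 5 vs Route 8: Route 8 wins 16–11.
Route 5 vs Route 3: Route 3 wins 27–0.
Route 8 vs Route 3: Route 3 wins 19–8.
Route 7 beats each rival — Route 5 (15–12), Route 8 (19–8), Route 3 (15–12) — so Route 7 is the Condorcet winner.

Route 7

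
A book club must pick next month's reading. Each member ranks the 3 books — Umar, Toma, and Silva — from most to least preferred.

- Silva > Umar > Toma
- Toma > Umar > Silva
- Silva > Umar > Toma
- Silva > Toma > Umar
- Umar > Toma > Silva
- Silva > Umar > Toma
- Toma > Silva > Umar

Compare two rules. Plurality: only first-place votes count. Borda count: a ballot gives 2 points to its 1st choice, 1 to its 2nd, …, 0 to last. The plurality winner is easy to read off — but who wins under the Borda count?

Plurality first-place counts: Umar 1, Toma 2, Silva 4 → Silva.
Borda totals: Umar 6, Toma 6, Silva 9 → Silva.

Silva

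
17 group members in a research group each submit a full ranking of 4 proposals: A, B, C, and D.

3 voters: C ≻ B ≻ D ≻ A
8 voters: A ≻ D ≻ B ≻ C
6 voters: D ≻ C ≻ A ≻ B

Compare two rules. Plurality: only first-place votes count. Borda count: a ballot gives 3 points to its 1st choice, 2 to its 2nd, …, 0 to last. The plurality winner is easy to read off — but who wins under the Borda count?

Plurality first-place counts: A 8, B 0, C 3, D 6 → A.
Borda totals: A 30, B 14, C 21, D 37 → D.

D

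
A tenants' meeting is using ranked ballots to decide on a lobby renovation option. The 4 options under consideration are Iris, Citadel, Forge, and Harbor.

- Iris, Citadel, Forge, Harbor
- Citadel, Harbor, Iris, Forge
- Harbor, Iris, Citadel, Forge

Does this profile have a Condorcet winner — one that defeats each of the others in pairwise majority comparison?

No

Head-to-head results (3 voters total):
Iris vs Citadel: Iris wins 2–1.
Iris vs Forge: Iris wins 3–0.
Iris vs Harbor: Harbor wins 2–1.
Citadel vs Forge: Citadel wins 3–0.
Citadel vs Harbor: Citadel wins 2–1.
Forge vs Harbor: Harbor wins 2–1.
No candidate beats all others: Iris beats Citadel beats Harbor beats Iris, a majority cycle.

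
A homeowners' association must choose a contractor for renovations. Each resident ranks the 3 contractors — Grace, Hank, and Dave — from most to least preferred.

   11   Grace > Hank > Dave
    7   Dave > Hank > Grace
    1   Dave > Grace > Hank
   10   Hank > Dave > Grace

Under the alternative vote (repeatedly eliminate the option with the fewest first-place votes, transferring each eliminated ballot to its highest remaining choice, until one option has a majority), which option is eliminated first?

Dave

Round 1: Grace 11, Hank 10, Dave 8. Dave has the fewest and is eliminated.
Round 2: Hank 17, Grace 12. Hank has a majority.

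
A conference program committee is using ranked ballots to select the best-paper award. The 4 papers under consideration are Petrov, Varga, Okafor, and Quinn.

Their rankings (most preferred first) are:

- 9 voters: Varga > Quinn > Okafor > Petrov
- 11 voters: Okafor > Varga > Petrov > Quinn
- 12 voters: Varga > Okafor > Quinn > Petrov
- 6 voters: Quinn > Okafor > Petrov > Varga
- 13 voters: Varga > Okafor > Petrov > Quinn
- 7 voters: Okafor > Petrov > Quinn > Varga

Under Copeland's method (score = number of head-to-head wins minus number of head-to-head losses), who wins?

Varga

Pairwise results:
  Petrov vs Varga: Varga wins 45–13.
  Petrov vs Okafor: Okafor wins 58–0.
  Petrov vs Quinn: Petrov wins 31–27.
  Varga vs Okafor: Varga wins 34–24.
  Varga vs Quinn: Varga wins 45–13.
  Okafor vs Quinn: Okafor wins 43–15.
Copeland scores (wins − losses):
  Petrov: 1 − 2 = -1
  Varga: 3 − 0 = 3
  Okafor: 2 − 1 = 1
  Quinn: 0 − 3 = -3
Varga has the best Copeland score.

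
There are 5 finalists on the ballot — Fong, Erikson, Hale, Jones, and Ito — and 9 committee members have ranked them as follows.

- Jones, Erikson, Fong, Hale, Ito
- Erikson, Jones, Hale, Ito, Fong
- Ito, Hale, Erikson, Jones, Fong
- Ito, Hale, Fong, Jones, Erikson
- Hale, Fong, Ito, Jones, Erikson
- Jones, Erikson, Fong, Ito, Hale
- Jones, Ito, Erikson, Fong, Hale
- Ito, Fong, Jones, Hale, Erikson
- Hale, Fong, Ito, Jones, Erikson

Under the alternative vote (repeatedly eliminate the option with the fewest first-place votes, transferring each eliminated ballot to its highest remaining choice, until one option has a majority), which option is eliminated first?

Round 1: Jones 3, Ito 3, Hale 2, Erikson 1, Fong 0. Fong has the fewest and is eliminated.
Round 2: Jones 3, Ito 3, Hale 2, Erikson 1. Erikson has the fewest and is eliminated.
Round 3: Jones 4, Ito 3, Hale 2. Hale has the fewest and is eliminated.
Round 4: Ito 5, Jones 4. Ito has a majority.

Fong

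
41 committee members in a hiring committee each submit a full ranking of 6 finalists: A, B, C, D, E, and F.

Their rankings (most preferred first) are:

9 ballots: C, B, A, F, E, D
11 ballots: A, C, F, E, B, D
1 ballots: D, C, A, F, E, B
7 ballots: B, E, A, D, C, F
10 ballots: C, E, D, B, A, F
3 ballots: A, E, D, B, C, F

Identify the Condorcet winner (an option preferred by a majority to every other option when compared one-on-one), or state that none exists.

No Condorcet winner

Head-to-head results (41 voters total):
A vs B: B wins 26–15.
A vs C: A wins 21–20.
A vs D: A wins 30–11.
A vs E: A wins 24–17.
A vs F: A wins 41–0.
B vs C: C wins 31–10.
B vs D: B wins 27–14.
B vs E: E wins 25–16.
B vs F: B wins 29–12.
C vs D: C wins 30–11.
C vs E: C wins 31–10.
C vs F: C wins 41–0.
D vs E: E wins 40–1.
D vs F: D wins 21–20.
E vs F: F wins 21–20.
No candidate beats all others: A beats C beats B beats A, a majority cycle.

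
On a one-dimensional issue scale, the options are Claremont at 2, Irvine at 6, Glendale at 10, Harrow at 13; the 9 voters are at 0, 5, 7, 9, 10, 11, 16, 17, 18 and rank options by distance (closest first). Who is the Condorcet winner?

With single-peaked preferences on a line, the Condorcet winner is the candidate closest to the median voter.
The median voter (position 10) is closest to Glendale at 10.
Check: Glendale vs Irvine — voters closer to Glendale: 6 of 9.

Glendale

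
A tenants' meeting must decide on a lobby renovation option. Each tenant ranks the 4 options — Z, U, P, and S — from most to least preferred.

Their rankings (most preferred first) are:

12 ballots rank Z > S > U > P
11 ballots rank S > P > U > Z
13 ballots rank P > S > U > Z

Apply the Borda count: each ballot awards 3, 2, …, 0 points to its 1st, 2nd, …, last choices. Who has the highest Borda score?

S

Borda scores:
  Z: 12·3 + 11·0 + 13·0 = 36
  U: 12·1 + 11·1 + 13·1 = 36
  P: 12·0 + 11·2 + 13·3 = 61
  S: 12·2 + 11·3 + 13·2 = 83
S has the highest total.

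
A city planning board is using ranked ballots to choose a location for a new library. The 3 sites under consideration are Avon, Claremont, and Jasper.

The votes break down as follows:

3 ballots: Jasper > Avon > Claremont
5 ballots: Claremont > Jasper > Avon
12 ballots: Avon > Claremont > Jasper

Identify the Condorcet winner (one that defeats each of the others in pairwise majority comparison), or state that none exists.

Avon

Head-to-head results (20 voters total):
Avon vs Claremont: Avon wins 15–5.
Avon vs Jasper: Avon wins 12–8.
Claremont vs Jasper: Claremont wins 17–3.
Avon beats each rival — Claremont (15–5), Jasper (12–8) — so Avon is the Condorcet winner.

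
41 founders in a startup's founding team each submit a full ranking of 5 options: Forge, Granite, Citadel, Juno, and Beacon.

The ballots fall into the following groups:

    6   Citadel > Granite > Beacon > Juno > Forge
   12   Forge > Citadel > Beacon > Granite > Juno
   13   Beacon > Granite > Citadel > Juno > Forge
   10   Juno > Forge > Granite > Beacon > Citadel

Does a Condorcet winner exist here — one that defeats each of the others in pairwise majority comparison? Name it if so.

Head-to-head results (41 voters total):
Forge vs Granite: Forge wins 22–19.
Forge vs Citadel: Forge wins 22–19.
Forge vs Juno: Juno wins 29–12.
Forge vs Beacon: Forge wins 22–19.
Granite vs Citadel: Granite wins 23–18.
Granite vs Juno: Granite wins 31–10.
Granite vs Beacon: Beacon wins 25–16.
Citadel vs Juno: Citadel wins 31–10.
Citadel vs Beacon: Beacon wins 23–18.
Juno vs Beacon: Beacon wins 31–10.
No candidate beats all others: Forge beats Granite beats Juno beats Forge, a majority cycle.

None — there is no Condorcet winner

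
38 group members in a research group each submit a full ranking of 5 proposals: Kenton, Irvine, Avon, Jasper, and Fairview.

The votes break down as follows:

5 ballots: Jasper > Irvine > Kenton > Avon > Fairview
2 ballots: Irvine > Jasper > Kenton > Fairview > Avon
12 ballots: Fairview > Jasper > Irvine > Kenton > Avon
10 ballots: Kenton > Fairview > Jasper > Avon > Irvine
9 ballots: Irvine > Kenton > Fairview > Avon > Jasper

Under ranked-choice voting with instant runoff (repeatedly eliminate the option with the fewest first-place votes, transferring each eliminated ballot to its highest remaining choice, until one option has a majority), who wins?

Fairview

Round 1: Fairview 12, Irvine 11, Kenton 10, Jasper 5, Avon 0. Avon has the fewest and is eliminated.
Round 2: Fairview 12, Irvine 11, Kenton 10, Jasper 5. Jasper has the fewest and is eliminated.
Round 3: Irvine 16, Fairview 12, Kenton 10. Kenton has the fewest and is eliminated.
Round 4: Fairview 22, Irvine 16. Fairview has a majority.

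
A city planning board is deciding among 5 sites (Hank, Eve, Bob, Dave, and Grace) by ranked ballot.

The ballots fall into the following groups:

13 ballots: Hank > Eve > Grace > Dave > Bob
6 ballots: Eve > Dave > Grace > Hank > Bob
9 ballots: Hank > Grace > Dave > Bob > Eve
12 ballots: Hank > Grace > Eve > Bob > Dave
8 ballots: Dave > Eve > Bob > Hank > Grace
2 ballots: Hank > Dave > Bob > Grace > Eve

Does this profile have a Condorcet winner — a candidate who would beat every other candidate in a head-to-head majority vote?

Yes

Head-to-head results (50 voters total):
Hank vs Eve: Hank wins 36–14.
Hank vs Bob: Hank wins 42–8.
Hank vs Dave: Hank wins 36–14.
Hank vs Grace: Hank wins 44–6.
Eve vs Bob: Eve wins 39–11.
Eve vs Dave: Eve wins 31–19.
Eve vs Grace: Eve wins 27–23.
Bob vs Dave: Dave wins 38–12.
Bob vs Grace: Grace wins 40–10.
Dave vs Grace: Grace wins 34–16.
Hank beats each rival — Eve (36–14), Bob (42–8), Dave (36–14), Grace (44–6) — so Hank is the Condorcet winner.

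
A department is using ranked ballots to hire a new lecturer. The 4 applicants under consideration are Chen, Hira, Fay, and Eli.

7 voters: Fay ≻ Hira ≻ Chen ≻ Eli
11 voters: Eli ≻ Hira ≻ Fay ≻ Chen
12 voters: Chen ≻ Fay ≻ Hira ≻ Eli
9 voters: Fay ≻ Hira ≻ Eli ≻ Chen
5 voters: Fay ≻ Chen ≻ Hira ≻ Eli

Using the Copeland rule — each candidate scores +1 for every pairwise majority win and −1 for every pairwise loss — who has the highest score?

Pairwise results:
  Chen vs Hira: Hira wins 27–17.
  Chen vs Fay: Fay wins 32–12.
  Chen vs Eli: Chen wins 24–20.
  Hira vs Fay: Fay wins 33–11.
  Hira vs Eli: Hira wins 33–11.
  Fay vs Eli: Fay wins 33–11.
Copeland scores (wins − losses):
  Chen: 1 − 2 = -1
  Hira: 2 − 1 = 1
  Fay: 3 − 0 = 3
  Eli: 0 − 3 = -3
Fay has the best Copeland score.

Fay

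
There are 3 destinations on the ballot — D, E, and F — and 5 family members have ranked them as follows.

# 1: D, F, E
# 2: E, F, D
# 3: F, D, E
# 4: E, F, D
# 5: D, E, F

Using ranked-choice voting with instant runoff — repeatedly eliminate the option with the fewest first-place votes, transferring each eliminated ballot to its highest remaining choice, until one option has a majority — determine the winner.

Round 1: D 2, E 2, F 1. F has the fewest and is eliminated.
Round 2: D 3, E 2. D has a majority.

D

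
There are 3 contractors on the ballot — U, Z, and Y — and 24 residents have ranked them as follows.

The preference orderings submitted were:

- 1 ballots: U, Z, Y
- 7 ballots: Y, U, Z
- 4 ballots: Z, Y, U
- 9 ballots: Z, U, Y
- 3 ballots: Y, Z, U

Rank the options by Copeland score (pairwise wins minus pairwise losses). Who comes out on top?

Z

Pairwise results:
  U vs Z: Z wins 16–8.
  U vs Y: Y wins 14–10.
  Z vs Y: Z wins 14–10.
Copeland scores (wins − losses):
  U: 0 − 2 = -2
  Z: 2 − 0 = 2
  Y: 1 − 1 = 0
Z has the best Copeland score.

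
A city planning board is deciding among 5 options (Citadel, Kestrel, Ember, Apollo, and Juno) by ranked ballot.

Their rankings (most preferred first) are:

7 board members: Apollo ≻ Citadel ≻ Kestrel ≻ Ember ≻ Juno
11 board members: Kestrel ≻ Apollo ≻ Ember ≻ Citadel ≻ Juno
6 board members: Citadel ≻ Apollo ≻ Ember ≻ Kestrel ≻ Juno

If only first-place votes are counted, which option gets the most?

Kestrel

First-place vote totals:
  Citadel: 6
  Kestrel: 11
  Ember: 0
  Apollo: 7
  Juno: 0
Kestrel has the most first-place votes.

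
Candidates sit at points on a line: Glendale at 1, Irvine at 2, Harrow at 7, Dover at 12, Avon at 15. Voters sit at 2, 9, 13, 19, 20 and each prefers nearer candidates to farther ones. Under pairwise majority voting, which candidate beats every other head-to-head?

With single-peaked preferences on a line, the Condorcet winner is the candidate closest to the median voter.
The median voter (position 13) is closest to Dover at 12.
Check: Dover vs Glendale — voters closer to Dover: 4 of 5.

Dover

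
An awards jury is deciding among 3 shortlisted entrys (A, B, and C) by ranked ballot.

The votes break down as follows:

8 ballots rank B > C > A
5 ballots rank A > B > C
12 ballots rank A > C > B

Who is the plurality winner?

First-place vote totals:
  A: 17
  B: 8
  C: 0
A has the most first-place votes.

A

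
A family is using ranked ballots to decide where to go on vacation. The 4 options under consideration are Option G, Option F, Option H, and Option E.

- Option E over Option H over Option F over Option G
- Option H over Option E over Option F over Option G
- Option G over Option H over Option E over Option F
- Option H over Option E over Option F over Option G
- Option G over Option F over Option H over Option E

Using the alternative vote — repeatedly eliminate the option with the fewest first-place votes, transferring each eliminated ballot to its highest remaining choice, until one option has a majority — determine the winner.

Option H

Round 1: Option G 2, Option H 2, Option E 1, Option F 0. Option F has the fewest and is eliminated.
Round 2: Option G 2, Option H 2, Option E 1. Option E has the fewest and is eliminated.
Round 3: Option H 3, Option G 2. Option H has a majority.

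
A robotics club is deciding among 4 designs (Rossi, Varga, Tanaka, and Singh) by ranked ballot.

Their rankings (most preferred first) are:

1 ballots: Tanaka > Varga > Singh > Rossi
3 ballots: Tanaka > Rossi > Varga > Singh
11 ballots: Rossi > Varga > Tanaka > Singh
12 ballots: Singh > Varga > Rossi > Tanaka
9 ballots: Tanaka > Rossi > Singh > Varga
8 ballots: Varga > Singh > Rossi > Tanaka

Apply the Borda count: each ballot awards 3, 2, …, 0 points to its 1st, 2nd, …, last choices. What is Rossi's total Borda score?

Borda scores:
  Rossi: 0 + 3·2 + 11·3 + 12·1 + 9·2 + 8·1 = 77
  Varga: 2 + 3·1 + 11·2 + 12·2 + 9·0 + 8·3 = 75
  Tanaka: 3 + 3·3 + 11·1 + 12·0 + 9·3 + 8·0 = 50
  Singh: 1 + 3·0 + 11·0 + 12·3 + 9·1 + 8·2 = 62

77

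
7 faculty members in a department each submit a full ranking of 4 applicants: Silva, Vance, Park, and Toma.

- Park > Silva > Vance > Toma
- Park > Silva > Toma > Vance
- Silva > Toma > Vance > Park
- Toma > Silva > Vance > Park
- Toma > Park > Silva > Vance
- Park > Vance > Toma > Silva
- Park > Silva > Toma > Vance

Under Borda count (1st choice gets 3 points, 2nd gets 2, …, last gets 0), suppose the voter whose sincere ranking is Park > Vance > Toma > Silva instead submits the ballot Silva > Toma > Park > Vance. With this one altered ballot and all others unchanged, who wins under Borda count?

Borda totals with the altered ballot: Silva 15, Vance 3, Park 12, Toma 12.
The switch changes the winner from Park to Silva.

Silva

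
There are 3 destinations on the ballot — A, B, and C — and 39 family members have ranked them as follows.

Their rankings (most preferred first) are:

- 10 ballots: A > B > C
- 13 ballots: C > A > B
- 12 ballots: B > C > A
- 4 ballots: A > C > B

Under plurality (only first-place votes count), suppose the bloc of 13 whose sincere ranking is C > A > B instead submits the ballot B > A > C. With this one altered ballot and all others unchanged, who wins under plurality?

First-place totals with the altered ballot: A 14, B 25, C 0.
The switch changes the winner from A to B.

B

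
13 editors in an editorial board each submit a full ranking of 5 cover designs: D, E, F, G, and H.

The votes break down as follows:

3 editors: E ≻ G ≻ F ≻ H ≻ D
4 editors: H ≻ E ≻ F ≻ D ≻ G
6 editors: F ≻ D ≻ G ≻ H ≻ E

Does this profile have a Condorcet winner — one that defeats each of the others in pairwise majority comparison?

No

Head-to-head results (13 voters total):
D vs E: E wins 7–6.
D vs F: F wins 13–0.
D vs G: D wins 10–3.
D vs H: H wins 7–6.
E vs F: E wins 7–6.
E vs G: E wins 7–6.
E vs H: H wins 10–3.
F vs G: F wins 10–3.
F vs H: F wins 9–4.
G vs H: G wins 9–4.
No candidate beats all others: D beats G beats H beats D, a majority cycle.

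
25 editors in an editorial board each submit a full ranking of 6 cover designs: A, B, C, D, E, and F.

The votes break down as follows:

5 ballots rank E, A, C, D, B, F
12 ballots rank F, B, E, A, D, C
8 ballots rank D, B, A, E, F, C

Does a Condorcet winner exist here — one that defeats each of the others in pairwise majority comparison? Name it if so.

Head-to-head results (25 voters total):
A vs B: B wins 20–5.
A vs C: A wins 25–0.
A vs D: A wins 17–8.
A vs E: E wins 17–8.
A vs F: A wins 13–12.
B vs C: B wins 20–5.
B vs D: D wins 13–12.
B vs E: B wins 20–5.
B vs F: B wins 13–12.
C vs D: D wins 20–5.
C vs E: E wins 25–0.
C vs F: F wins 20–5.
D vs E: E wins 17–8.
D vs F: D wins 13–12.
E vs F: E wins 13–12.
No candidate beats all others: A beats D beats B beats A, a majority cycle.

No Condorcet winner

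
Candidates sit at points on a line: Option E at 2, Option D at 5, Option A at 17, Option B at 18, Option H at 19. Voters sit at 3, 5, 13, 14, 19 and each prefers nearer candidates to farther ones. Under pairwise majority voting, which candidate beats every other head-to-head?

With single-peaked preferences on a line, the Condorcet winner is the candidate closest to the median voter.
The median voter (position 13) is closest to Option A at 17.
Check: Option A vs Option D — voters closer to Option A: 3 of 5.

Option A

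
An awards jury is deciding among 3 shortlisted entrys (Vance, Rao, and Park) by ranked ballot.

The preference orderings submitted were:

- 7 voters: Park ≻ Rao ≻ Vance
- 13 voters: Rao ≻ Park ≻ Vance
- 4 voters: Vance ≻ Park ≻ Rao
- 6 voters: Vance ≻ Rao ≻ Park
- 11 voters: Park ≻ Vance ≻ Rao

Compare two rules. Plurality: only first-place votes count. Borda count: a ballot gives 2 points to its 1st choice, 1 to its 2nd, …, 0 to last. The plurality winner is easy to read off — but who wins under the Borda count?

Park

Plurality first-place counts: Vance 10, Rao 13, Park 18 → Park.
Borda totals: Vance 31, Rao 39, Park 53 → Park.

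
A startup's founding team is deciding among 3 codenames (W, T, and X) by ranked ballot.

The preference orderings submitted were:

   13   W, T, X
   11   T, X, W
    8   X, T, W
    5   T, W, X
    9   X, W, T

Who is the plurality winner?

X

First-place vote totals:
  W: 13
  T: 16
  X: 17
X has the most first-place votes.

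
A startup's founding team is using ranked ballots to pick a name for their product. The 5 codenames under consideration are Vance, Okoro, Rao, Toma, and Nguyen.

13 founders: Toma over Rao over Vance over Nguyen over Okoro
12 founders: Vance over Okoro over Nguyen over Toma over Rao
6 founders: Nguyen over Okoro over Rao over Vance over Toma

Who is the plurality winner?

First-place vote totals:
  Vance: 12
  Okoro: 0
  Rao: 0
  Toma: 13
  Nguyen: 6
Toma has the most first-place votes.

Toma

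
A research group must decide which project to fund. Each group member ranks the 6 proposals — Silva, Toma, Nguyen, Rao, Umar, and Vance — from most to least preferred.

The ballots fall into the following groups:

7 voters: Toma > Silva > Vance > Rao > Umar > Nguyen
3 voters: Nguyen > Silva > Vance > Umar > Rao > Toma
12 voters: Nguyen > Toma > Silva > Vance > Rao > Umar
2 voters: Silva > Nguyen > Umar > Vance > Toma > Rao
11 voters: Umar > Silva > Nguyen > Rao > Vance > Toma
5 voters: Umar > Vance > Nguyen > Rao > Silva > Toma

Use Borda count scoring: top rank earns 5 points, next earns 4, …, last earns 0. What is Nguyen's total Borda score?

Borda scores:
  Silva: 7·4 + 3·4 + 12·3 + 2·5 + 11·4 + 5·1 = 135
  Toma: 7·5 + 3·0 + 12·4 + 2·1 + 11·0 + 5·0 = 85
  Nguyen: 7·0 + 3·5 + 12·5 + 2·4 + 11·3 + 5·3 = 131
  Rao: 7·2 + 3·1 + 12·1 + 2·0 + 11·2 + 5·2 = 61
  Umar: 7·1 + 3·2 + 12·0 + 2·3 + 11·5 + 5·5 = 99
  Vance: 7·3 + 3·3 + 12·2 + 2·2 + 11·1 + 5·4 = 89

131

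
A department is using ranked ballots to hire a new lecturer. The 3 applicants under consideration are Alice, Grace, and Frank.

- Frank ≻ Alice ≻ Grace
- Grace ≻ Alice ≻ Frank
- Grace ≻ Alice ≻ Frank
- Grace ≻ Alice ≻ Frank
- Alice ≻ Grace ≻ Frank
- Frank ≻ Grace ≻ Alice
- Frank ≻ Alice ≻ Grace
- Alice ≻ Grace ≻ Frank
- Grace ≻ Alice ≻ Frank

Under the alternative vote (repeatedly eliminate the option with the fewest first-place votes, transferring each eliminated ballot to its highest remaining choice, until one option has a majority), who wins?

Grace

Round 1: Grace 4, Frank 3, Alice 2. Alice has the fewest and is eliminated.
Round 2: Grace 6, Frank 3. Grace has a majority.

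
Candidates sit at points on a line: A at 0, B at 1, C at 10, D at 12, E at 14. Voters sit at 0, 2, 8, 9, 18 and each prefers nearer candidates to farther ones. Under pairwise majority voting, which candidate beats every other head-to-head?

C

With single-peaked preferences on a line, the Condorcet winner is the candidate closest to the median voter.
The median voter (position 8) is closest to C at 10.
Check: C vs B — voters closer to C: 3 of 5.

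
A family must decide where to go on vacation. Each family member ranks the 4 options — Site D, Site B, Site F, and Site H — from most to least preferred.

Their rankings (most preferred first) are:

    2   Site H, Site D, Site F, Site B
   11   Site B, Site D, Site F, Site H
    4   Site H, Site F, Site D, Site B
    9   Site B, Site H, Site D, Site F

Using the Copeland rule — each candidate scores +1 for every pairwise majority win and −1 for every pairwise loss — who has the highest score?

Site B

Pairwise results:
  Site D vs Site B: Site B wins 20–6.
  Site D vs Site F: Site D wins 22–4.
  Site D vs Site H: Site H wins 15–11.
  Site B vs Site F: Site B wins 20–6.
  Site B vs Site H: Site B wins 20–6.
  Site F vs Site H: Site H wins 15–11.
Copeland scores (wins − losses):
  Site D: 1 − 2 = -1
  Site B: 3 − 0 = 3
  Site F: 0 − 3 = -3
  Site H: 2 − 1 = 1
Site B has the best Copeland score.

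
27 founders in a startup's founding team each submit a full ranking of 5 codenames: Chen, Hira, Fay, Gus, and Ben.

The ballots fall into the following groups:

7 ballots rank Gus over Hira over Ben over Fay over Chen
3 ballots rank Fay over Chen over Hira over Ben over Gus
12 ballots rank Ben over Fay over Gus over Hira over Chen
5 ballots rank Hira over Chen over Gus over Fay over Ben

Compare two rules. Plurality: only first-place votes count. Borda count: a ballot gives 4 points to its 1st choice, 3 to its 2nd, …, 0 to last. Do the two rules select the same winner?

Plurality first-place counts: Chen 0, Hira 5, Fay 3, Gus 7, Ben 12 → Ben.
Borda totals: Chen 24, Hira 59, Fay 60, Gus 62, Ben 65 → Ben.
The two rules agree on Ben.

Yes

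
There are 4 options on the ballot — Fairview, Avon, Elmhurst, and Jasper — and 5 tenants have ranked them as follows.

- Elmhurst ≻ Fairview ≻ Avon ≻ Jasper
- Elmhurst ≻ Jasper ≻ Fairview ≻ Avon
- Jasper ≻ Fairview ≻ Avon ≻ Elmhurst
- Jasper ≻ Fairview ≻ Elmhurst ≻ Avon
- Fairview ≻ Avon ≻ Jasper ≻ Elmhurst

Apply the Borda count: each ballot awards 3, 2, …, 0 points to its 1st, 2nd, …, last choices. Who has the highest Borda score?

Fairview

Borda scores:
  Fairview: 2 + 1 + 2 + 2 + 3 = 10
  Avon: 1 + 0 + 1 + 0 + 2 = 4
  Elmhurst: 3 + 3 + 0 + 1 + 0 = 7
  Jasper: 0 + 2 + 3 + 3 + 1 = 9
Fairview has the highest total.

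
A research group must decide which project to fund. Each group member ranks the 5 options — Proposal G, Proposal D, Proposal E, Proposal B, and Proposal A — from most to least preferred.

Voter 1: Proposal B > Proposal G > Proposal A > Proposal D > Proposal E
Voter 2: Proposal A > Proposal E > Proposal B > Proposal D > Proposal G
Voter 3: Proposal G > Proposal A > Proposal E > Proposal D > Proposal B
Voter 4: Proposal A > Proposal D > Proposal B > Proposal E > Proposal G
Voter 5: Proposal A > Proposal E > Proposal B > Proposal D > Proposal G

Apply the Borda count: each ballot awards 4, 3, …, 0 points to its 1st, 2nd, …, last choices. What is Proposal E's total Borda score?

9

Borda scores:
  Proposal G: 3 + 0 + 4 + 0 + 0 = 7
  Proposal D: 1 + 1 + 1 + 3 + 1 = 7
  Proposal E: 0 + 3 + 2 + 1 + 3 = 9
  Proposal B: 4 + 2 + 0 + 2 + 2 = 10
  Proposal A: 2 + 4 + 3 + 4 + 4 = 17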